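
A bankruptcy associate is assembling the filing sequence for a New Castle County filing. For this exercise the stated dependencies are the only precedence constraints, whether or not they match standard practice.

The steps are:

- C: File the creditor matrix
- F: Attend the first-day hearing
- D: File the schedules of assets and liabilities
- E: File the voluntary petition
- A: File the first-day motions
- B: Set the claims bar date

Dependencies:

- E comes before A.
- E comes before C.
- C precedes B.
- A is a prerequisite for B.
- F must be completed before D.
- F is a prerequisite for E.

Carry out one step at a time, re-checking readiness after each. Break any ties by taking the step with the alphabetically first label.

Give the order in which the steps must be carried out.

F is the only step with nothing outstanding, so it goes first.
Now D and E have their prerequisites met. D has the earlier label, so D next.
Next only E has its prerequisites met → E.
Ready: A and C. A has the earlier label → A.
C needed E, now all done → C.
That leaves B as the only ready step → B.

F, D, E, A, C, B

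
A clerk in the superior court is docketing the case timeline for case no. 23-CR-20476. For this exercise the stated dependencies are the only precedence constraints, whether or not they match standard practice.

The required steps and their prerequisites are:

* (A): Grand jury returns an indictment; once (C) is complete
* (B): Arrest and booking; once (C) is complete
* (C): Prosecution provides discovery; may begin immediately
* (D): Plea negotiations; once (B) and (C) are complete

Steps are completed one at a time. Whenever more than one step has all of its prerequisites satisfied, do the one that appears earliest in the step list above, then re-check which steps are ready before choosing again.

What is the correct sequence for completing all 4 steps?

(C) has no prerequisites → (C) first.
Now (A) and (B) have their prerequisites met. (A) is listed earlier, so (A) next.
(B) needed (C), now all done → (B).
That leaves (D) as the only ready step → (D).

(C) → (A) → (B) → (D)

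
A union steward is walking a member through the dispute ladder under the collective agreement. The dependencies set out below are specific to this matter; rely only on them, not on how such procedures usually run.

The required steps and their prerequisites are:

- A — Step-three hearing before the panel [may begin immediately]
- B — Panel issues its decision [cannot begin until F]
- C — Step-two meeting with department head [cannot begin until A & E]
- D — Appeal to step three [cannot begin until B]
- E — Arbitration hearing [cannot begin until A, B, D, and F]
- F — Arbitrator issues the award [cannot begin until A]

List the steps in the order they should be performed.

A, F, B, D, E, C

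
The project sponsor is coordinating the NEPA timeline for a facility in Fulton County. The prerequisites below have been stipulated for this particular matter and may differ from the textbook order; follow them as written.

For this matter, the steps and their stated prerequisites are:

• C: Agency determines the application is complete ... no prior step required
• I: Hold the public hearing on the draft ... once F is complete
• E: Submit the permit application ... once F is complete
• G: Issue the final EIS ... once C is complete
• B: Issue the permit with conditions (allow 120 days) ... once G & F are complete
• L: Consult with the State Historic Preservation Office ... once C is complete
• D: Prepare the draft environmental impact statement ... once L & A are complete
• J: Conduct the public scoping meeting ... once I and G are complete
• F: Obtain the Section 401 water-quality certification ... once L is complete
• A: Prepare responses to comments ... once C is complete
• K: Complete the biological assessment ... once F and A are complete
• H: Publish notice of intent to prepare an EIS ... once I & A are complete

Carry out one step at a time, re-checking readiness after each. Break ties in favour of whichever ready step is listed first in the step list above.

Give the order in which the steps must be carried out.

C is the only step with nothing outstanding, so it goes first.
Ready: G, L and A. G is listed earlier → G.
L and A are both available; L is listed earlier → L.
Ready: F and A. F is listed earlier → F.
Ready: I, E, B and A. I is listed earlier → I.
Ready: E, B, J and A. E is listed earlier → E.
Now B, J and A have their prerequisites met. B is listed earlier, so B next.
J and A are both available; J is listed earlier → J.
A needed C, now all done → A.
Now D, K and H have their prerequisites met. D is listed earlier, so D next.
Now K and H have their prerequisites met. K is listed earlier, so K next.
Next only H has its prerequisites met → H.

C G L F I E B J A D K H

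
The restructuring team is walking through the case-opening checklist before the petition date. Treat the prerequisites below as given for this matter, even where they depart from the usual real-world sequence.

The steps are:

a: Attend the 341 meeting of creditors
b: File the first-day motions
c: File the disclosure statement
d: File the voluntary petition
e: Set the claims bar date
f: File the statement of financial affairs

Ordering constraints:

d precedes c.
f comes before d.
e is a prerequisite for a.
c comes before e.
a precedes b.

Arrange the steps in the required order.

Only f has no prerequisites, so it is first.
d needed f, now all done → d.
Next only c has its prerequisites met → c.
That leaves e as the only ready step → e.
a needed e, now all done → a.
Next only b has its prerequisites met → b.

f d c e a b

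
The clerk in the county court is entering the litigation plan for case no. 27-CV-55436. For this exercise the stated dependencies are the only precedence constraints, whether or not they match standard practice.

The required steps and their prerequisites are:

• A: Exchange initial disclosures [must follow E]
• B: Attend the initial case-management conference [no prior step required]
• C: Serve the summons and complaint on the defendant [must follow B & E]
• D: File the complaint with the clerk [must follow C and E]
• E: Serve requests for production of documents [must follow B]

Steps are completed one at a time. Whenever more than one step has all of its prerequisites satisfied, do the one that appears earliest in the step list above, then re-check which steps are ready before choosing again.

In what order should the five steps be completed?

B → E → A → C → D

B has no prerequisites → B first.
That leaves E as the only ready step → E.
Ready: A and C. A is listed earlier → A.
C needed B and E, now all done → C.
D needed C and E, now all done → D.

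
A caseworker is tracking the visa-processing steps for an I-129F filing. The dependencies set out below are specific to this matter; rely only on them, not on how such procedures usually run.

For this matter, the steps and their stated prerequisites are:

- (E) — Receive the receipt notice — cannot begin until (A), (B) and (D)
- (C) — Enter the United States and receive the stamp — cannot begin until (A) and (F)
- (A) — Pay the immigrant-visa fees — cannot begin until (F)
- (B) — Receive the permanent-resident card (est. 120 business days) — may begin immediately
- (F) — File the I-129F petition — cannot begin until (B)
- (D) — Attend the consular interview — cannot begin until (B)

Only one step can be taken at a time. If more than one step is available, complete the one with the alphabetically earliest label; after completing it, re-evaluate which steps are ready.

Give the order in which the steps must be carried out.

(B) → (D) → (F) → (A) → (C) → (E)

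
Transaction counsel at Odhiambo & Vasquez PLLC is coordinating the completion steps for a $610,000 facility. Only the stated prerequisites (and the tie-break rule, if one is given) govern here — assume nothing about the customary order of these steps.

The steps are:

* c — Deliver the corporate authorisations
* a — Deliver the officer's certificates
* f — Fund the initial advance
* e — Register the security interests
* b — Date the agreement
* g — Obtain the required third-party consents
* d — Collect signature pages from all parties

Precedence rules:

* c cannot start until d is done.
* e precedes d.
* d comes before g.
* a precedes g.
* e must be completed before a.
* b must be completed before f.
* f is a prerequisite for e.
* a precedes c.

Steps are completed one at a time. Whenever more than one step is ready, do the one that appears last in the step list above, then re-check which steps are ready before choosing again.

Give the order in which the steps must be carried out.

Only b has no prerequisites, so it is first.
That leaves f as the only ready step → f.
e needed f, now all done → e.
Ready: d and a. d is listed later → d.
a needed e, now all done → a.
Ready: g and c. g is listed later → g.
c needed d and a, now all done → c.

b, f, e, d, a, g, c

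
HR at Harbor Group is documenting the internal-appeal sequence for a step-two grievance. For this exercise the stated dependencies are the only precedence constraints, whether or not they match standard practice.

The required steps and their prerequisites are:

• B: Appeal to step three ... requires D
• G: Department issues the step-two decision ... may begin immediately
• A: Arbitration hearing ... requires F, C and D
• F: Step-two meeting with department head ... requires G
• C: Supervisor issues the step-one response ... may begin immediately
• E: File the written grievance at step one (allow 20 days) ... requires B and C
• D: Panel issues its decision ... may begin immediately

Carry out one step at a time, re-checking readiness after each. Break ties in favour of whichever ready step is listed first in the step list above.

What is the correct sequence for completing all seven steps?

Nothing is required for G, C and D. G is listed earlier → G first.
F now also ready, so the ready set is {F, C, D}; F is listed earlier → F.
C and D are both available; C is listed earlier → C.
D is the only step now ready → D.
B and A are both available; B is listed earlier → B.
Now A and E have their prerequisites met. A is listed earlier, so A next.
E is the only step now ready → E.

G F C D B A E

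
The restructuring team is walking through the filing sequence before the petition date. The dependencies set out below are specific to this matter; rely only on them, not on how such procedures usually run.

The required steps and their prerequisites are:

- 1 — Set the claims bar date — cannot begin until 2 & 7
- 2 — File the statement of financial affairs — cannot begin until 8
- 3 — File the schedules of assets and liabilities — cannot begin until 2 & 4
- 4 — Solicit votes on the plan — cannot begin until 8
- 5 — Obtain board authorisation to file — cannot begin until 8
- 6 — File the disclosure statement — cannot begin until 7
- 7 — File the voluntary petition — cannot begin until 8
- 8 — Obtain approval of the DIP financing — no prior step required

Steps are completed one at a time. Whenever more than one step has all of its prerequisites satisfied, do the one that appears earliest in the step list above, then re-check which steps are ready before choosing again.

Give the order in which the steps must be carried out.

8 is the only step with nothing outstanding, so it goes first.
Ready: 2, 4, 5 and 7. 2 is listed earlier → 2.
Ready: 4, 5 and 7. 4 is listed earlier → 4.
Now 3, 5 and 7 have their prerequisites met. 3 is listed earlier, so 3 next.
Now 5 and 7 have their prerequisites met. 5 is listed earlier, so 5 next.
7 needed 8, now all done → 7.
1 and 6 are both available; 1 is listed earlier → 1.
6 needed 7, now all done → 6.

8 → 2 → 4 → 3 → 5 → 7 → 1 → 6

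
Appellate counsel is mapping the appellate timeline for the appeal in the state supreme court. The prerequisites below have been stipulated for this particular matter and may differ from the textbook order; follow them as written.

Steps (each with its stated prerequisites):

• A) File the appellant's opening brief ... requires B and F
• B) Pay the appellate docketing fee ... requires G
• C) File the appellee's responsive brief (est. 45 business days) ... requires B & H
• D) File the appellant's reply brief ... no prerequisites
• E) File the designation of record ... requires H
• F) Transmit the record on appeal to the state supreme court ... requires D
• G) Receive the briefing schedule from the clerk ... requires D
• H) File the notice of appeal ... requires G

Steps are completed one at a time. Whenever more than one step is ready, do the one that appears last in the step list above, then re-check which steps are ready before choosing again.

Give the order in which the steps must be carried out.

D, G, H, F, E, B, C, A

D is the only step with nothing outstanding, so it goes first.
Ready: G and F. G is listed later → G.
Ready: H, F and B. H is listed later → H.
Now F, E and B have their prerequisites met. F is listed later, so F next.
Ready: E and B. E is listed later → E.
B needed G, now all done → B.
Now C and A have their prerequisites met. C is listed later, so C next.
A needed F and B, now all done → A.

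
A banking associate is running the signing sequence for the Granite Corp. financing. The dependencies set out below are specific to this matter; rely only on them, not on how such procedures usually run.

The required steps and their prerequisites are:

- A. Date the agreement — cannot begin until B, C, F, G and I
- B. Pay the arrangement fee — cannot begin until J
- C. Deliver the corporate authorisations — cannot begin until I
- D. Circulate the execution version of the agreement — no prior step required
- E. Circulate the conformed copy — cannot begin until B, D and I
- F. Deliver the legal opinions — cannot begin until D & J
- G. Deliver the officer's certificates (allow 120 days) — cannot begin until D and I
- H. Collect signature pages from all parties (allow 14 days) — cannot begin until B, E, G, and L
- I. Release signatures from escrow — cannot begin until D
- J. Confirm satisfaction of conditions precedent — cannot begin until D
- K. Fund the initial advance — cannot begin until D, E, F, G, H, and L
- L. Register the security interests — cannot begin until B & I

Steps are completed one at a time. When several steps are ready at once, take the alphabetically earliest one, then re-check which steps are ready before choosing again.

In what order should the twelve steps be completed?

Only D has no prerequisites, so it is first.
Now I and J have their prerequisites met. I has the earlier label, so I next.
C and G now also ready, so the ready set is {C, G, J}; C has the earlier label → C.
Now G and J have their prerequisites met. G has the earlier label, so G next.
J needed D, now all done → J.
B and F are both available; B has the earlier label → B.
Now E, F and L have their prerequisites met. E has the earlier label, so E next.
Ready: F and L. F has the earlier label → F.
A and L are both available; A has the earlier label → A.
L needed B and I, now all done → L.
H needed B, E, G and L, now all done → H.
That leaves K as the only ready step → K.

D → I → C → G → J → B → E → F → A → L → H → K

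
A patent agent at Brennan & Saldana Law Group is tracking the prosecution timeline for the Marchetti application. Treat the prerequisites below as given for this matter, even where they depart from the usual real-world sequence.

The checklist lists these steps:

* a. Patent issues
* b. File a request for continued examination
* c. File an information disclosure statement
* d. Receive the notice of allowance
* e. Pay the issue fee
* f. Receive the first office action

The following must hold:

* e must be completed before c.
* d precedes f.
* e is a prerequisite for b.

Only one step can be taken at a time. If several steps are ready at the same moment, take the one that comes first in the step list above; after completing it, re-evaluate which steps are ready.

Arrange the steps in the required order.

a, d, e, b, c, f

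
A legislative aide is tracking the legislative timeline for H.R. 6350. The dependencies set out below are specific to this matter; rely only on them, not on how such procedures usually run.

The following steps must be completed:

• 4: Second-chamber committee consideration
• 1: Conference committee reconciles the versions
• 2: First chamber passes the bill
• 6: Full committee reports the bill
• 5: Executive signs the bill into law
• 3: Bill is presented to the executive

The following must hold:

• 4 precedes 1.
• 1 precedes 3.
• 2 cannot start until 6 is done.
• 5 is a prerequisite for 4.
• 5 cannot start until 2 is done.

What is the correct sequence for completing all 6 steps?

6 2 5 4 1 3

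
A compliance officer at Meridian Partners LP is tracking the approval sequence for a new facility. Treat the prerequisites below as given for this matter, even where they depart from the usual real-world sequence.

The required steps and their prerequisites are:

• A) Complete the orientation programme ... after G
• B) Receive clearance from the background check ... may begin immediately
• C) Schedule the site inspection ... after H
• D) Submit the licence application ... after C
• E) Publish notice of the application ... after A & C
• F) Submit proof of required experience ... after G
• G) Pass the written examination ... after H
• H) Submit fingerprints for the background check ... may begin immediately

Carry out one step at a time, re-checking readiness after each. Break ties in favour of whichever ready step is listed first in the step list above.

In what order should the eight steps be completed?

B H C D G A E F

B and H have no prerequisites; B is listed earlier, so B is first.
H is the only step now ready → H.
Now C and G have their prerequisites met. C is listed earlier, so C next.
D now also ready, so the ready set is {D, G}; D is listed earlier → D.
G needed H, now all done → G.
Now A and F have their prerequisites met. A is listed earlier, so A next.
E and F are both available; E is listed earlier → E.
F is the only step now ready → F.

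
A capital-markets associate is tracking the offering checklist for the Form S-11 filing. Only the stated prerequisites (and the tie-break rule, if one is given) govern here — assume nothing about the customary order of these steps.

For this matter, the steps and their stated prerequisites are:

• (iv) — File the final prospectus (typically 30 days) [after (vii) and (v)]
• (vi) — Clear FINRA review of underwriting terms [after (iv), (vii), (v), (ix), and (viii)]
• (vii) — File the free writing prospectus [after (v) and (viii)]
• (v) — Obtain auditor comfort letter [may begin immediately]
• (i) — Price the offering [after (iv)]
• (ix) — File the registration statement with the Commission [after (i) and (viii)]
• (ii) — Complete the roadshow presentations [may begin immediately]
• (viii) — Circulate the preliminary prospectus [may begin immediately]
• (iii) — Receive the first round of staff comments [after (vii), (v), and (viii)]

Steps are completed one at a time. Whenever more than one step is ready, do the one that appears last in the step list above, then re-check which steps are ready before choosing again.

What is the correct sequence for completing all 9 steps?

(viii), (ii), (v), (vii), (iii), (iv), (i), (ix), (vi)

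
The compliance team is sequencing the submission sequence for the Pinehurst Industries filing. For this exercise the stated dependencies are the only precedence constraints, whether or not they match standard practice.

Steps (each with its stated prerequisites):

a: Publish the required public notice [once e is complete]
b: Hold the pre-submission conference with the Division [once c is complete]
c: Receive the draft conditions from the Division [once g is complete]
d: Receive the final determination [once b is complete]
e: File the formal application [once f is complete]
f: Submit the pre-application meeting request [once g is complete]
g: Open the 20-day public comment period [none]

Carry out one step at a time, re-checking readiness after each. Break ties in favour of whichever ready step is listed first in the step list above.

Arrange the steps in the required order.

g → c → b → d → f → e → a

Only g has no prerequisites, so it is first.
Now c and f have their prerequisites met. c is listed earlier, so c next.
b now also ready, so the ready set is {b, f}; b is listed earlier → b.
Ready: d and f. d is listed earlier → d.
That leaves f as the only ready step → f.
e needed f, now all done → e.
That leaves a as the only ready step → a.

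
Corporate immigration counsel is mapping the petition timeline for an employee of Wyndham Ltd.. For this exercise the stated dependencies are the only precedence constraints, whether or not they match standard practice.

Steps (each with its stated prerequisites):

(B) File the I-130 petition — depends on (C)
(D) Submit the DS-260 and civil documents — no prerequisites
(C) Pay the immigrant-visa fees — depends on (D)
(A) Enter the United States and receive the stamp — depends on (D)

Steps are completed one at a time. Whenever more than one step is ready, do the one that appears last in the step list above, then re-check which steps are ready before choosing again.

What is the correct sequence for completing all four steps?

(D) has no prerequisites → (D) first.
(A) and (C) are both available; (A) is listed later → (A).
(C) needed (D), now all done → (C).
That leaves (B) as the only ready step → (B).

(D) (A) (C) (B)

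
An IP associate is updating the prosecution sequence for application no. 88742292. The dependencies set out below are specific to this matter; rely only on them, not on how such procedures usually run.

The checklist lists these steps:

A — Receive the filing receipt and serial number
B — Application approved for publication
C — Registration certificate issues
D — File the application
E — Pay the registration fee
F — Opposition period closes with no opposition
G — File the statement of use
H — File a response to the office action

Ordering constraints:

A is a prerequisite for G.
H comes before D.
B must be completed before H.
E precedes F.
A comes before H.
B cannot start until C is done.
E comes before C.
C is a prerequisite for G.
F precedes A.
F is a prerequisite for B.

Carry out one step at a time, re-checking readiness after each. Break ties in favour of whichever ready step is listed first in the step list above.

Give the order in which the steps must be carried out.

E has no prerequisites → E first.
Ready: C and F. C is listed earlier → C.
That leaves F as the only ready step → F.
Ready: A and B. A is listed earlier → A.
G now also ready, so the ready set is {B, G}; B is listed earlier → B.
G and H are both available; G is listed earlier → G.
That leaves H as the only ready step → H.
That leaves D as the only ready step → D.

E → C → F → A → B → G → H → D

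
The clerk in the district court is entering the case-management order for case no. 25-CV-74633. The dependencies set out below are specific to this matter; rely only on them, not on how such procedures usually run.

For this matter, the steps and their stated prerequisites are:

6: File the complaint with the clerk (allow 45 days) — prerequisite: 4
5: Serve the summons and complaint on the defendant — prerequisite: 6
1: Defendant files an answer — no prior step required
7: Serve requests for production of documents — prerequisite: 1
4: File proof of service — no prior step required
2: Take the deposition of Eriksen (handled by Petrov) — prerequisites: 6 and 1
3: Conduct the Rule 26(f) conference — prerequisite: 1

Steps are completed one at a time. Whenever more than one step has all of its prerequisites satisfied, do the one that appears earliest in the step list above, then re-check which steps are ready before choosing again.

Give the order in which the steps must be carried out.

Nothing is required for 1 and 4. 1 is listed earlier → 1 first.
7 and 3 now also ready, so the ready set is {7, 4, 3}; 7 is listed earlier → 7.
Now 4 and 3 have their prerequisites met. 4 is listed earlier, so 4 next.
6 now also ready, so the ready set is {6, 3}; 6 is listed earlier → 6.
5 and 2 now also ready, so the ready set is {5, 2, 3}; 5 is listed earlier → 5.
Now 2 and 3 have their prerequisites met. 2 is listed earlier, so 2 next.
Next only 3 has its prerequisites met → 3.

1, 7, 4, 6, 5, 2, 3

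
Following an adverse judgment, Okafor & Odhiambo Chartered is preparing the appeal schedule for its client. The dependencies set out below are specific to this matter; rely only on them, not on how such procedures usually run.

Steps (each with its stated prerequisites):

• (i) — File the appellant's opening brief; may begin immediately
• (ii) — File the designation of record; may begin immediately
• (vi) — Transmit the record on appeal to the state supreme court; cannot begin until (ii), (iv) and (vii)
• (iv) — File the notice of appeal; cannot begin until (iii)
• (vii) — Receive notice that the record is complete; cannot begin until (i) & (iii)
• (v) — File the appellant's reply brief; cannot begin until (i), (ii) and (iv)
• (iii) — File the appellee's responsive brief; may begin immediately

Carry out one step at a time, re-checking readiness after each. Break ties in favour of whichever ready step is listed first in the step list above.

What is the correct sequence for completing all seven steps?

(i), (ii), (iii), (iv), (vii), (vi), (v)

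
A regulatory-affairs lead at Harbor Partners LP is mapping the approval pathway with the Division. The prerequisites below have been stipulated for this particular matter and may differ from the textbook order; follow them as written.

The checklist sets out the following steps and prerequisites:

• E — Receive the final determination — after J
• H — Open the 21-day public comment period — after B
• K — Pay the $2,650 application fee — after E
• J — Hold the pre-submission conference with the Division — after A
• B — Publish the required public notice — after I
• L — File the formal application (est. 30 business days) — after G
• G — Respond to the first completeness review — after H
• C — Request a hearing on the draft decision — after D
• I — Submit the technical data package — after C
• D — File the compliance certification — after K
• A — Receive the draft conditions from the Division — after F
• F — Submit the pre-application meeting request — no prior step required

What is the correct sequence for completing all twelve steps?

F, A, J, E, K, D, C, I, B, H, G, L

F has no prerequisites → F first.
Next only A has its prerequisites met → A.
Next only J has its prerequisites met → J.
Next only E has its prerequisites met → E.
K needed E, now all done → K.
Next only D has its prerequisites met → D.
C needed D, now all done → C.
That leaves I as the only ready step → I.
That leaves B as the only ready step → B.
H needed B, now all done → H.
Next only G has its prerequisites met → G.
L is the only step now ready → L.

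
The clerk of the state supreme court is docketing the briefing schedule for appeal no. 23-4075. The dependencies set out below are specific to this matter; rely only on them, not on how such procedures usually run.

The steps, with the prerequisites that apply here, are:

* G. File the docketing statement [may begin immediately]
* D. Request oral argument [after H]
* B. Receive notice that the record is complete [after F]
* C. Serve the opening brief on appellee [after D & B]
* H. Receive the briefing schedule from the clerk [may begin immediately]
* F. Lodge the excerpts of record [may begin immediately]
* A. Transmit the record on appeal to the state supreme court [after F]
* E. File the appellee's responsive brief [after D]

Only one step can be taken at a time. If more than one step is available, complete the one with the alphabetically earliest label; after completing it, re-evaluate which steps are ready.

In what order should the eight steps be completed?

F, G and H have no prerequisites; F has the earlier label, so F is first.
A, B, G and H are all available; A has the earlier label → A.
Ready: B, G and H. B has the earlier label → B.
G and H are both available; G has the earlier label → G.
H is the only step now ready → H.
That leaves D as the only ready step → D.
Ready: C and E. C has the earlier label → C.
E needed D, now all done → E.

F, A, B, G, H, D, C, E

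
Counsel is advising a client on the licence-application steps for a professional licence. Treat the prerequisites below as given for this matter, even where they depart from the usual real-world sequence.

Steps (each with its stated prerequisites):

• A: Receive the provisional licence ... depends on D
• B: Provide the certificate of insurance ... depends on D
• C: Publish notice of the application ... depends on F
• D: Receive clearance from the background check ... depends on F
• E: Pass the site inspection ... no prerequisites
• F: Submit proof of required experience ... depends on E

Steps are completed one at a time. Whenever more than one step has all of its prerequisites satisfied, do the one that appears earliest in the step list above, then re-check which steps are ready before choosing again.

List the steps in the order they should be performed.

E → F → C → D → A → B

E has no prerequisites → E first.
Next only F has its prerequisites met → F.
Ready: C and D. C is listed earlier → C.
D needed F, now all done → D.
A and B are both available; A is listed earlier → A.
That leaves B as the only ready step → B.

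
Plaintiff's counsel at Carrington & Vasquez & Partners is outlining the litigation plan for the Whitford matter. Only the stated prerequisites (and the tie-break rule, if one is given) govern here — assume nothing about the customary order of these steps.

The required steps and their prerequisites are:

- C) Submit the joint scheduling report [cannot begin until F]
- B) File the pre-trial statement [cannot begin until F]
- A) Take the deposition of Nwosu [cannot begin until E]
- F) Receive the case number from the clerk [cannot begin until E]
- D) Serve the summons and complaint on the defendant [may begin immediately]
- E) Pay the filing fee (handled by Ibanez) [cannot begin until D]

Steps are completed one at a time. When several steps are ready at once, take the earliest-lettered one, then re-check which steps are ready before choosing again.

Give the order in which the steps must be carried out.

D, E, A, F, B, C

D is the only step with nothing outstanding, so it goes first.
That leaves E as the only ready step → E.
A and F are both available; A has the earlier label → A.
F is the only step now ready → F.
Now B and C have their prerequisites met. B has the earlier label, so B next.
That leaves C as the only ready step → C.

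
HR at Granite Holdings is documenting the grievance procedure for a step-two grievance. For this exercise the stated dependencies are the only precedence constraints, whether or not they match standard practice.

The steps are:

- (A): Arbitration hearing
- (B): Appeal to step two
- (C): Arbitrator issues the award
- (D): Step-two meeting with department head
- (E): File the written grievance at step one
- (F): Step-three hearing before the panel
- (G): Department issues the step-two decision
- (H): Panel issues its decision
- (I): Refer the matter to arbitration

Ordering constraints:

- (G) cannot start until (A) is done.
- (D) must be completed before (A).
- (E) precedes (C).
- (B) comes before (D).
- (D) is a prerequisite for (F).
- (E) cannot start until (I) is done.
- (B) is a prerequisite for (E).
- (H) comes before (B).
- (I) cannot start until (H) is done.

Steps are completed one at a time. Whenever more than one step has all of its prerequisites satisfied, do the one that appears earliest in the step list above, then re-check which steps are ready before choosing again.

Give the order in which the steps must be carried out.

(H) (B) (D) (A) (F) (G) (I) (E) (C)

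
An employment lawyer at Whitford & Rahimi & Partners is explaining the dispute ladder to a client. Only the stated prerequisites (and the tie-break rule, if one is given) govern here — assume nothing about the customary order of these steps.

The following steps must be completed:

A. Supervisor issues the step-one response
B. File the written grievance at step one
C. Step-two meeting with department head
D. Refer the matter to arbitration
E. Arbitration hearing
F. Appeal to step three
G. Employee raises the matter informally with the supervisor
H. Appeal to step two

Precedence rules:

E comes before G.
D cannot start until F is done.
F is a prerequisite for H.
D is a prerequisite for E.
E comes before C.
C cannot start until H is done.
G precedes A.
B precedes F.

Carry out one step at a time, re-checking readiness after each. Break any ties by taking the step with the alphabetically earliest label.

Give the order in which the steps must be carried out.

B, F, D, E, G, A, H, C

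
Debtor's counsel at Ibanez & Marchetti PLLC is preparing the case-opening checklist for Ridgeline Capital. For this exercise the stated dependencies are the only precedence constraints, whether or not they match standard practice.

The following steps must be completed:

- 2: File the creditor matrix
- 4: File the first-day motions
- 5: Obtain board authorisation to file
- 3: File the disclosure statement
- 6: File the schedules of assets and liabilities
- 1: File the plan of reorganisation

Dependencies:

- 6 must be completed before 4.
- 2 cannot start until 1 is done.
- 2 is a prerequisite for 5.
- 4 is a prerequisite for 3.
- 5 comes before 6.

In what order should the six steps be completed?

1 is the only step with nothing outstanding, so it goes first.
2 needed 1, now all done → 2.
Next only 5 has its prerequisites met → 5.
6 needed 5, now all done → 6.
4 needed 6, now all done → 4.
3 needed 4, now all done → 3.

1 → 2 → 5 → 6 → 4 → 3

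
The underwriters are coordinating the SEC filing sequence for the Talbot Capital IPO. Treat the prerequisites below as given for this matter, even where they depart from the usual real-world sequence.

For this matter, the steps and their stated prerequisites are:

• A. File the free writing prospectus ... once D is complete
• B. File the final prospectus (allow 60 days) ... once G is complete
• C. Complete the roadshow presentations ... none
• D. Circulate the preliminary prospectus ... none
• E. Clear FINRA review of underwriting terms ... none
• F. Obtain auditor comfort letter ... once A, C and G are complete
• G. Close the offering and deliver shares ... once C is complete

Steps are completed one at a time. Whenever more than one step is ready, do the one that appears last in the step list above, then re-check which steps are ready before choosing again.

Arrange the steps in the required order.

E D C G B A F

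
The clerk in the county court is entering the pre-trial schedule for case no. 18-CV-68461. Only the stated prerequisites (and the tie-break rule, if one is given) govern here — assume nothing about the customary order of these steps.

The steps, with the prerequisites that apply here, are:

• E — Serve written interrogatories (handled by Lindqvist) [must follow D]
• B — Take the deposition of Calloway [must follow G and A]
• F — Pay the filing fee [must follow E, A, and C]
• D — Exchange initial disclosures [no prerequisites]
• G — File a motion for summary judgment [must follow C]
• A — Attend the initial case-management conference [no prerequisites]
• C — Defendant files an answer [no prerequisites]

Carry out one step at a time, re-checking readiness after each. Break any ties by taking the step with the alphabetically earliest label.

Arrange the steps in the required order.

Nothing is required for A, C and D. A has the earlier label → A first.
Now C and D have their prerequisites met. C has the earlier label, so C next.
Ready: D and G. D has the earlier label → D.
Ready: E and G. E has the earlier label → E.
Now F and G have their prerequisites met. F has the earlier label, so F next.
G is the only step now ready → G.
B is the only step now ready → B.

A, C, D, E, F, G, B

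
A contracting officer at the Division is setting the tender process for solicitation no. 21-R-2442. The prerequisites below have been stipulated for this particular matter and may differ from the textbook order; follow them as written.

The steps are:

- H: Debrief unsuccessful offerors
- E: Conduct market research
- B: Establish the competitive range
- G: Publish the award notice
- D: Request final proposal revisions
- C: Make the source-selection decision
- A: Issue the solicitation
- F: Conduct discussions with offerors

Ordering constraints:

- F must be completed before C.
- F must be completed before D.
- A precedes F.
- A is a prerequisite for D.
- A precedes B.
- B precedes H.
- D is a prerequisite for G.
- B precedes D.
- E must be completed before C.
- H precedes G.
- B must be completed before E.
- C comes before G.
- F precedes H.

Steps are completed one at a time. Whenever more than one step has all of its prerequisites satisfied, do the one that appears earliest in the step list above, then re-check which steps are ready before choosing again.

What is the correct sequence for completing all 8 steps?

A → B → E → F → H → D → C → G

A is the only step with nothing outstanding, so it goes first.
B and F are both available; B is listed earlier → B.
E now also ready, so the ready set is {E, F}; E is listed earlier → E.
F is the only step now ready → F.
H, D and C are all available; H is listed earlier → H.
Ready: D and C. D is listed earlier → D.
C needed E and F, now all done → C.
G needed H, D and C, now all done → G.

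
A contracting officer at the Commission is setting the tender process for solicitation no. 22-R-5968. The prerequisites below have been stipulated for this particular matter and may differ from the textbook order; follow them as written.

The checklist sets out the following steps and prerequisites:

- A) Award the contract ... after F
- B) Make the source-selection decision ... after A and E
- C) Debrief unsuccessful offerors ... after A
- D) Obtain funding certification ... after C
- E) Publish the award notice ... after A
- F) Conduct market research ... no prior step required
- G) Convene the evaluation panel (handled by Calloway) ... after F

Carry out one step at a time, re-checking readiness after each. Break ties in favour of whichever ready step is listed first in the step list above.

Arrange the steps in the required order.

F A C D E B G

F is the only step with nothing outstanding, so it goes first.
Ready: A and G. A is listed earlier → A.
C and E now also ready, so the ready set is {C, E, G}; C is listed earlier → C.
D now also ready, so the ready set is {D, E, G}; D is listed earlier → D.
E and G are both available; E is listed earlier → E.
Ready: B and G. B is listed earlier → B.
G is the only step now ready → G.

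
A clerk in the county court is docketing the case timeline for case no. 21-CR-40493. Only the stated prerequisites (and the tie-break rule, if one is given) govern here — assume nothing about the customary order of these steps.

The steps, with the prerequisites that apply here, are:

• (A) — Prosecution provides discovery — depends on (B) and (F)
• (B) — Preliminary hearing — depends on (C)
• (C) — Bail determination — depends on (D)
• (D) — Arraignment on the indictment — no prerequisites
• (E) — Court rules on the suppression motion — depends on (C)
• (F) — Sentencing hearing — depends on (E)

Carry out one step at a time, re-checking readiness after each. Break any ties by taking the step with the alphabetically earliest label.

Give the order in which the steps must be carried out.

(D) has no prerequisites → (D) first.
(C) needed (D), now all done → (C).
(B) and (E) are both available; (B) has the earlier label → (B).
That leaves (E) as the only ready step → (E).
(F) is the only step now ready → (F).
(A) needed (B) and (F), now all done → (A).

(D), (C), (B), (E), (F), (A)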